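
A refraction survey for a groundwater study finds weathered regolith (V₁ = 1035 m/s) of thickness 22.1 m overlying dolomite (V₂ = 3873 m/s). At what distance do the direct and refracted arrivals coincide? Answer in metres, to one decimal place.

x_cross = 2h·√((V₂+V₁)/(V₂−V₁)).
(V₂+V₁)/(V₂−V₁) = (3873+1035)/(3873−1035) = 1.7294; √ = 1.3151.
x_cross = 2·22.1·1.3151 = 58.13 m.

58.1 m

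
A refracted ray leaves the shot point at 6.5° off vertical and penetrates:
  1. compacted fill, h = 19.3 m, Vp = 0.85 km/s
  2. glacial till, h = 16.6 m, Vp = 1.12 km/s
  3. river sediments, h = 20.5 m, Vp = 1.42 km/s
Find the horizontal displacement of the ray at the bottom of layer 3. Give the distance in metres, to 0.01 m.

Apply Snell's law at each interface; in layer i the horizontal offset is hᵢ·tan θᵢ.
Layer 1: θ = 6.50°; offset = 19.3·tan 6.50° = 2.1990 m.
Layer 2: sin θ = 1.12·sin 6.5°/0.85 = 0.1492, θ = 8.58°; offset = 16.6·tan 8.58° = 2.5041 m.
Layer 3: sin θ = 1.42·sin 6.5°/0.85 = 0.1891, θ = 10.90°; offset = 20.5·tan 10.90° = 3.9481 m.
Summing the layer offsets gives 8.6512 m.

8.65 m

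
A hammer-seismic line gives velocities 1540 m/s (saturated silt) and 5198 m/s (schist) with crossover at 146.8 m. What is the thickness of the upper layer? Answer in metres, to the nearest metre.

x_cross = 2h·√((V₂+V₁)/(V₂−V₁)) → h = x_cross / (2·√((V₂+V₁)/(V₂−V₁))).
√((V₂+V₁)/(V₂−V₁)) = √((5198+1540)/(5198−1540)) = 1.3572.
h = 146.8 / (2·1.3572) = 54.08 m.

54 m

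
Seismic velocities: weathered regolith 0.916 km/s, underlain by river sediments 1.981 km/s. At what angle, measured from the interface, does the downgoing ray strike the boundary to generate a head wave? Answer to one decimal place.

62.5°

At critical incidence the refracted ray runs along the interface (θ₂ = 90°), so sin θ_c = V₁/V₂.
θ_c = arcsin(0.916/1.981) = arcsin 0.4624 = 27.54°.
Measured from the interface: 90° − 27.54° = 62.46°.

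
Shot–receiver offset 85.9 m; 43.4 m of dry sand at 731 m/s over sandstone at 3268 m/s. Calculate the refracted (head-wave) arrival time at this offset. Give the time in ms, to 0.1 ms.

142.0 ms

t = x/V₂ + 2h·√(V₂²−V₁²)/(V₁V₂).
√(V₂²−V₁²) = √(3268²−731²) = 3185.2 m/s; delay term = 2·43.4·3185.2/(731·3268) = 0.11573 s.
t = 85.9/3268 + 0.11573 = 0.14202 s.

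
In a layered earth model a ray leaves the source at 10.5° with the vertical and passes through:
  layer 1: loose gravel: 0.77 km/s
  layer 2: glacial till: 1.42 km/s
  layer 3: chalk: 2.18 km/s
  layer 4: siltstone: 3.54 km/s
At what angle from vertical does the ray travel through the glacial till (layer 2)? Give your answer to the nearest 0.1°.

Snell's law across each interface conserves sin θ / V, so sin θ_2 = V_2·sin θ₁/V₁.
sin θ_2 = 1.42 × sin 10.5° / 0.77 = 0.3361.
θ_2 = arcsin 0.3361 = 19.64°.

19.6°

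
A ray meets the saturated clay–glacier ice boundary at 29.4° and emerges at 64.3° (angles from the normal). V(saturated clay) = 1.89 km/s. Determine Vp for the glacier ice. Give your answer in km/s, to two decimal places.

3.47 km/s

Snell's law: sin 29.4°/V₁ = sin 64.3°/V₂.
V₂ = V₁·sin 64.3°/sin 29.4° = 1.89 × 1.8355 = 3.47 km/s.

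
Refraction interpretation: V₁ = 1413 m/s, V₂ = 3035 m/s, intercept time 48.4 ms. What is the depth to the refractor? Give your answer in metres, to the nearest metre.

h = tᵢ·V₁·V₂ / (2·√(V₂²−V₁²)).
√(V₂²−V₁²) = √(3035² − 1413²) = 2686.0 m/s.
h = 0.0484 s × 1413 × 3035 / (2 × 2686.0) = 38.64 m.

39 m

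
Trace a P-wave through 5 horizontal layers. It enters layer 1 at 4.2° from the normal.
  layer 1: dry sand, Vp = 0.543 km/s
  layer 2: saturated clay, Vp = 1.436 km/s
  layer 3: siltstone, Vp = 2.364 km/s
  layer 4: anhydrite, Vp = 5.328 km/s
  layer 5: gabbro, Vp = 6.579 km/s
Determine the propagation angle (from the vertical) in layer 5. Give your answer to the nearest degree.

Ray parameter p = sin 4.2° / 0.543 = 1.3488e-01 s/km.
sin θ_5 = p·V_5 = 1.3488e-01 × 6.579 = 0.8874.
θ_5 = arcsin 0.8874 = 62.54°.

63°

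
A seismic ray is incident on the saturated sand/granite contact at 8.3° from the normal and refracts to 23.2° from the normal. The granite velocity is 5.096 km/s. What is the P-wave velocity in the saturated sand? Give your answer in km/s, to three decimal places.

sin 8.3° = 0.1444; sin 23.2° = 0.3939.
V₁ = V₂·(sin θ₁/sin θ₂) = 5.096·(0.1444/0.3939) = 1.867 km/s.

1.867 km/s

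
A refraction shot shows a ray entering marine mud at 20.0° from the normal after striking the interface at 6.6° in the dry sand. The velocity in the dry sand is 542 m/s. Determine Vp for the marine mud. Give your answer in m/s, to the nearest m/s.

1613 m/s

Snell's law: sin 6.6°/V₁ = sin 20.0°/V₂.
V₂ = V₁·sin 20.0°/sin 6.6° = 542 × 2.9757 = 1612.84 m/s.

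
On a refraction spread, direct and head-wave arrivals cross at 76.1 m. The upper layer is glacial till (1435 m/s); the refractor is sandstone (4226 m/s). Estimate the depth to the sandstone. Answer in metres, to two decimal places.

26.72 m

h = (x_cross/2)·√((V₂−V₁)/(V₂+V₁)).
(V₂−V₁)/(V₂+V₁) = (4226−1435)/(4226+1435) = 0.4930; √ = 0.7022.
h = (76.1/2)·0.7022 = 26.72 m.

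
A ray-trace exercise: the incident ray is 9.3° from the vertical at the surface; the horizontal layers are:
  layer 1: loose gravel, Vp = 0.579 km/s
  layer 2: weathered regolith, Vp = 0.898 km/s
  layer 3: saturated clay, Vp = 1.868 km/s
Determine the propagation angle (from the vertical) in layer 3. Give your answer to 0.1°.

Snell's law across each interface conserves sin θ / V, so sin θ_3 = V_3·sin θ₁/V₁.
sin θ_3 = 1.868 × sin 9.3° / 0.579 = 0.5214.
θ_3 = arcsin 0.5214 = 31.42°.

31.4°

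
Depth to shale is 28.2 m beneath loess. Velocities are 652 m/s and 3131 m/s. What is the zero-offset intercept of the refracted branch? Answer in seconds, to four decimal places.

0.0846 s

tᵢ = 2h·√(V₂²−V₁²)/(V₁V₂).
√(V₂²−V₁²) = √(3131²−652²) = 3062.4 m/s.
tᵢ = 2·28.2·3062.4/(652·3131) = 0.08461 s.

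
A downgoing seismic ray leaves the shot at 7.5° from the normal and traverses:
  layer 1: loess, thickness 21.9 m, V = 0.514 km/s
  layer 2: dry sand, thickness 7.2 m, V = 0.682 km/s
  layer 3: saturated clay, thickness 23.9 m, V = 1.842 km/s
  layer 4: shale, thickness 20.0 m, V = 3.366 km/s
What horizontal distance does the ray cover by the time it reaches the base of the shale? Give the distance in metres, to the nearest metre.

50 m

Apply Snell's law at each interface; in layer i the horizontal offset is hᵢ·tan θᵢ.
Layer 1: θ = 7.50°; offset = 21.9·tan 7.50° = 2.883 m.
Layer 2: sin θ = 0.682·sin 7.5°/0.514 = 0.1732, θ = 9.97°; offset = 7.2·tan 9.97° = 1.266 m.
Layer 3: sin θ = 1.842·sin 7.5°/0.514 = 0.4678, θ = 27.89°; offset = 23.9·tan 27.89° = 12.649 m.
Layer 4: sin θ = 3.366·sin 7.5°/0.514 = 0.8548, θ = 58.73°; offset = 20.0·tan 58.73° = 32.938 m.
Σ offsets = 49.736 m.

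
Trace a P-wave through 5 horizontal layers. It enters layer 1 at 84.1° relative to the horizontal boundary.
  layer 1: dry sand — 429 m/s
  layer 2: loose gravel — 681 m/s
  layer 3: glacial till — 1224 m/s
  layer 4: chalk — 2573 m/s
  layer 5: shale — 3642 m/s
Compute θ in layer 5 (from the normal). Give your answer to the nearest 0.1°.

60.8°

From the normal: θ₁ = 90° − 84.1° = 5.9°.
Ray parameter p = sin 5.9° / 429 = 2.3961e-04 s/m.
sin θ_5 = p·V_5 = 2.3961e-04 × 3642 = 0.8727.
θ_5 = 60.77° from the vertical.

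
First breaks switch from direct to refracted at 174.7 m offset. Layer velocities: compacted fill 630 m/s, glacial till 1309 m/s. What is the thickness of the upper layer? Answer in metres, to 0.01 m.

x_cross = 2h·√((V₂+V₁)/(V₂−V₁)) → h = x_cross / (2·√((V₂+V₁)/(V₂−V₁))).
√((V₂+V₁)/(V₂−V₁)) = √((1309+630)/(1309−630)) = 1.6899.
h = 174.7 / (2·1.6899) = 51.69 m.

51.69 m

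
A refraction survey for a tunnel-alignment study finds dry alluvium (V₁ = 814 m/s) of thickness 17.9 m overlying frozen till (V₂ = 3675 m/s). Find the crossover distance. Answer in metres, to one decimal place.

44.8 m

θ_c = arcsin(814/3675) = 12.80°, so cos θ_c = 0.9752 and tᵢ = 2h cos θ_c/V₁ = 0.0429 s.
At crossover x/V₁ = x/V₂ + tᵢ ⇒ x = tᵢ/(1/V₁ − 1/V₂) = 0.04289/(1.2285e-03 − 2.7211e-04) = 44.84 m.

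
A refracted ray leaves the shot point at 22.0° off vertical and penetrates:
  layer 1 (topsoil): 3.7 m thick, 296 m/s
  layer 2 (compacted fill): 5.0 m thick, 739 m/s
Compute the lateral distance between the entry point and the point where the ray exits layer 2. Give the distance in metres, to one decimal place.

14.7 m

Ray parameter p = sin 22.0° / 296 m/s = 1.2656e-03 s/m.
Layer 1: θ = 22.00°; offset = 3.7·tan 22.00° = 1.495 m.
Layer 2: sin θ = p·739 = 0.9353 → θ = 69.27°; offset = 5.0·tan 69.27° = 13.210 m.
Σ offsets = 14.705 m.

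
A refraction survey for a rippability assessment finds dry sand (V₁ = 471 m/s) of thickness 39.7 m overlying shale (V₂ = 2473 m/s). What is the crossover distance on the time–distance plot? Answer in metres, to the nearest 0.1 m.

96.3 m

x_cross = 2h·√((V₂+V₁)/(V₂−V₁)).
(V₂+V₁)/(V₂−V₁) = (2473+471)/(2473−471) = 1.4705; √ = 1.2127.
x_cross = 2·39.7·1.2127 = 96.28 m.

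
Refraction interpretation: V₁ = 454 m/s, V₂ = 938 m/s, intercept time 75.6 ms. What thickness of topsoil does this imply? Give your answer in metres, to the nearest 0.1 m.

19.6 m

h = tᵢ·V₁·V₂ / (2·√(V₂²−V₁²)).
√(V₂²−V₁²) = √(938² − 454²) = 820.8 m/s.
h = 0.0756 s × 454 × 938 / (2 × 820.8) = 19.61 m.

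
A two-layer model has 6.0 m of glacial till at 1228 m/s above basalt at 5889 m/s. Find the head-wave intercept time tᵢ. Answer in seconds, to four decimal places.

0.0096 s

θ_c = arcsin(V₁/V₂) = arcsin(1228/5889) = 12.04°; cos θ_c = 0.9780.
tᵢ = 2h·cos θ_c / V₁ = 2·6.0·0.9780 / 1228 = 0.00956 s.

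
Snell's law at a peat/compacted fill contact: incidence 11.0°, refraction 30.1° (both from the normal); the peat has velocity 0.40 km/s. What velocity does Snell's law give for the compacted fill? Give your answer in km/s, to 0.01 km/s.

1.05 km/s

sin 11.0° = 0.1908; sin 30.1° = 0.5015.
V₂ = V₁·(sin θ₂/sin θ₁) = 0.40·(0.5015/0.1908) = 1.05 km/s.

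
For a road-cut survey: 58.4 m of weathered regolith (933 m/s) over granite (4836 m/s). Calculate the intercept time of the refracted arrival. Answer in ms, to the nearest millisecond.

123 ms

θ_c = arcsin(V₁/V₂) = arcsin(933/4836) = 11.12°; cos θ_c = 0.9812.
tᵢ = 2h·cos θ_c / V₁ = 2·58.4·0.9812 / 933 = 0.12284 s.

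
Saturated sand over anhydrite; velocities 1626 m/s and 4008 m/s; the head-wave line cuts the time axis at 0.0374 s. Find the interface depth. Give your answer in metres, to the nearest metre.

h = tᵢ·V₁·V₂ / (2·√(V₂²−V₁²)).
√(V₂²−V₁²) = √(4008² − 1626²) = 3663.4 m/s.
h = 0.0374 s × 1626 × 4008 / (2 × 3663.4) = 33.27 m.

33 m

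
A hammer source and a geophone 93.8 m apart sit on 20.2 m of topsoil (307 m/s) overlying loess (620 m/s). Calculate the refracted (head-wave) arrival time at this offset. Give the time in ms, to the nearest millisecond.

t = x/V₂ + 2h·√(V₂²−V₁²)/(V₁V₂).
√(V₂²−V₁²) = √(620²−307²) = 538.7 m/s; delay term = 2·20.2·538.7/(307·620) = 0.11433 s.
t = 93.8/620 + 0.11433 = 0.26562 s.

266 ms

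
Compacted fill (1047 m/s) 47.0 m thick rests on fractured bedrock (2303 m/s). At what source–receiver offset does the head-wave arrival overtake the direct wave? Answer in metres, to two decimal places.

θ_c = arcsin(1047/2303) = 27.04°, so cos θ_c = 0.8907 and tᵢ = 2h cos θ_c/V₁ = 0.0800 s.
At crossover x/V₁ = x/V₂ + tᵢ ⇒ x = tᵢ/(1/V₁ − 1/V₂) = 0.07997/(9.5511e-04 − 4.3422e-04) = 153.52 m.

153.52 m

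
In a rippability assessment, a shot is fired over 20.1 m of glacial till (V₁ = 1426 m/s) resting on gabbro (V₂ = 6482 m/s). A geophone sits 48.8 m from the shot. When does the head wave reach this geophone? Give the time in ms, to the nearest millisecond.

t = x/V₂ + 2h·√(V₂²−V₁²)/(V₁V₂).
√(V₂²−V₁²) = √(6482²−1426²) = 6323.2 m/s; delay term = 2·20.1·6323.2/(1426·6482) = 0.02750 s.
t = 48.8/6482 + 0.02750 = 0.03503 s.

35 ms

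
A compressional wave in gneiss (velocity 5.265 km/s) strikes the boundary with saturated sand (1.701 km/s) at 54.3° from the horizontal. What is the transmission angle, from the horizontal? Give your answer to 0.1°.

Angle from the normal: 90° − 54.3° = 35.7°.
Snell's law: sin θ₂ = (V₂/V₁)·sin θ₁ = (1.701/5.265)·sin 35.7° = 0.1885.
θ₂ = sin⁻¹(0.1885) = 10.87° (from vertical).
From the interface: 90° − 10.87° = 79.13°.

79.1°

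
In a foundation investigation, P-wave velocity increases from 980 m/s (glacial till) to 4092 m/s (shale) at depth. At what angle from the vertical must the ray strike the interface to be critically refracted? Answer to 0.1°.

At critical incidence the refracted ray runs along the interface (θ₂ = 90°), so sin θ_c = V₁/V₂.
θ_c = arcsin(980/4092) = arcsin 0.2395 = 13.86°.

13.9°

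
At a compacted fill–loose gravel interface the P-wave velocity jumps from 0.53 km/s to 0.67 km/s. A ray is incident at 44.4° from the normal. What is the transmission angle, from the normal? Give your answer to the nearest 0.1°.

Snell's law: sin θ₂ = (V₂/V₁)·sin θ₁ = (0.67/0.53)·sin 44.4° = 0.8845.
θ₂ = arcsin 0.8845 = 62.19° from the normal.

62.2°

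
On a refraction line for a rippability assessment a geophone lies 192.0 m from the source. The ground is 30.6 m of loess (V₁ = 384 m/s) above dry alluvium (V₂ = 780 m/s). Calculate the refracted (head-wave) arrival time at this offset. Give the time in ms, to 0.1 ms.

θ_c = arcsin(V₁/V₂) = arcsin(384/780) = 29.49°, cos θ_c = 0.8704.
Intercept time tᵢ = 2h cos θ_c / V₁ = 2·30.6·0.8704/384 = 0.13872 s.
t = x/V₂ + tᵢ = 192.0/780 + 0.13872 = 0.38488 s.

384.9 ms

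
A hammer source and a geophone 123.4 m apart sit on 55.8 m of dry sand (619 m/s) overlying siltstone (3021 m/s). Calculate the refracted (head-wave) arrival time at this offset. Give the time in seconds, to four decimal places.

θ_c = arcsin(V₁/V₂) = arcsin(619/3021) = 11.82°, cos θ_c = 0.9788.
Intercept time tᵢ = 2h cos θ_c / V₁ = 2·55.8·0.9788/619 = 0.17647 s.
t = x/V₂ + tᵢ = 123.4/3021 + 0.17647 = 0.21731 s.

0.2173 s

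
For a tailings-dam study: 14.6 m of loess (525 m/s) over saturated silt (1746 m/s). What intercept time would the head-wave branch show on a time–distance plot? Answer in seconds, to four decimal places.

θ_c = arcsin(V₁/V₂) = arcsin(525/1746) = 17.50°; cos θ_c = 0.9537.
tᵢ = 2h·cos θ_c / V₁ = 2·14.6·0.9537 / 525 = 0.05305 s.

0.0530 s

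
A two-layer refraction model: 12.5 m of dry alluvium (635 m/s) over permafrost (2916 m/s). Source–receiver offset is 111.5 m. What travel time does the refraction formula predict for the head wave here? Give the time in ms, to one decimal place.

θ_c = arcsin(V₁/V₂) = arcsin(635/2916) = 12.58°, cos θ_c = 0.9760.
Intercept time tᵢ = 2h cos θ_c / V₁ = 2·12.5·0.9760/635 = 0.03843 s.
t = x/V₂ + tᵢ = 111.5/2916 + 0.03843 = 0.07666 s.

76.7 ms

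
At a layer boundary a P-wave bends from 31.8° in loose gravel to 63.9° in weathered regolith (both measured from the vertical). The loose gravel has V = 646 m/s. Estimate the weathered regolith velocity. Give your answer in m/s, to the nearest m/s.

1101 m/s

Snell's law: sin 31.8°/V₁ = sin 63.9°/V₂.
V₂ = V₁·sin 63.9°/sin 31.8° = 646 × 1.7042 = 1100.90 m/s.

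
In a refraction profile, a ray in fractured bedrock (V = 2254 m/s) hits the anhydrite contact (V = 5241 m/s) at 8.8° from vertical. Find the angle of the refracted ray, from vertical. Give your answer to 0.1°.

Snell's law: sin θ₂ = (V₂/V₁)·sin θ₁ = (5241/2254)·sin 8.8° = 0.3557.
θ₂ = arcsin 0.3557 = 20.84° from the normal.

20.8°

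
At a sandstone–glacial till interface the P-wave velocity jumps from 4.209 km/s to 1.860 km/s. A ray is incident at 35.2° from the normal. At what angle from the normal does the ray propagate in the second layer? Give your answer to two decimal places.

sin θ₁/V₁ = sin θ₂/V₂ ⇒ sin θ₂ = 1.860·sin 35.2°/4.209 = 1.860·0.5764/4.209 = 0.2547.
θ₂ = arcsin 0.2547 = 14.76° from the normal.

14.76°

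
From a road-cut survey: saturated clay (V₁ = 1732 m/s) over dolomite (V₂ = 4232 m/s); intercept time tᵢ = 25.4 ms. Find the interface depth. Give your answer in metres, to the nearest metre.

h = tᵢ·V₁·V₂ / (2·√(V₂²−V₁²)).
√(V₂²−V₁²) = √(4232² − 1732²) = 3861.3 m/s.
h = 0.0254 s × 1732 × 4232 / (2 × 3861.3) = 24.11 m.

24 m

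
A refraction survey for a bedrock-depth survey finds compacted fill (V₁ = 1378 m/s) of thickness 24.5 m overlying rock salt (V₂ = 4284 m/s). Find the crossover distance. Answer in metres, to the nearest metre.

68 m

θ_c = arcsin(1378/4284) = 18.76°, so cos θ_c = 0.9469 and tᵢ = 2h cos θ_c/V₁ = 0.0337 s.
At crossover x/V₁ = x/V₂ + tᵢ ⇒ x = tᵢ/(1/V₁ − 1/V₂) = 0.03367/(7.2569e-04 − 2.3343e-04) = 68.40 m.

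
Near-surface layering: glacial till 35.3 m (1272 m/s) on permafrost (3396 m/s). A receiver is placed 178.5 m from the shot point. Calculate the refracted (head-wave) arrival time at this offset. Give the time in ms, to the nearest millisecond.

θ_c = arcsin(V₁/V₂) = arcsin(1272/3396) = 22.00°, cos θ_c = 0.9272.
Intercept time tᵢ = 2h cos θ_c / V₁ = 2·35.3·0.9272/1272 = 0.05146 s.
t = x/V₂ + tᵢ = 178.5/3396 + 0.05146 = 0.10402 s.

104 ms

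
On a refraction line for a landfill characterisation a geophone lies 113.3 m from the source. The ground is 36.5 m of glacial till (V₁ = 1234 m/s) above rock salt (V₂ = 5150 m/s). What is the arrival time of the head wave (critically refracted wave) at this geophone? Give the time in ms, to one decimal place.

t = x/V₂ + 2h·√(V₂²−V₁²)/(V₁V₂).
√(V₂²−V₁²) = √(5150²−1234²) = 5000.0 m/s; delay term = 2·36.5·5000.0/(1234·5150) = 0.05743 s.
t = 113.3/5150 + 0.05743 = 0.07943 s.

79.4 ms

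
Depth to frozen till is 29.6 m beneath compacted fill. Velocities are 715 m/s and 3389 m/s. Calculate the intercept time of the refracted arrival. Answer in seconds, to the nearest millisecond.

0.081 s

tᵢ = 2h·√(V₂²−V₁²)/(V₁V₂).
√(V₂²−V₁²) = √(3389²−715²) = 3312.7 m/s.
tᵢ = 2·29.6·3312.7/(715·3389) = 0.08093 s.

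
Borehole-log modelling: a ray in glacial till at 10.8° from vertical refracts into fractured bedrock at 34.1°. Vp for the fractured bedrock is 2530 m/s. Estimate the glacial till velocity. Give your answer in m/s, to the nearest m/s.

846 m/s

sin 10.8° = 0.1874; sin 34.1° = 0.5606.
V₁ = V₂·(sin θ₁/sin θ₂) = 2530·(0.1874/0.5606) = 845.60 m/s.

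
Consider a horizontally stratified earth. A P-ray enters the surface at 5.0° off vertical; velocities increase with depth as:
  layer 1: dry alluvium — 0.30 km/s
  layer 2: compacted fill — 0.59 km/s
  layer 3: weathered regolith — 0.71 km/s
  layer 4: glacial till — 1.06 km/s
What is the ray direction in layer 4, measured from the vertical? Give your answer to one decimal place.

17.9°

Snell's law across each interface conserves sin θ / V, so sin θ_4 = V_4·sin θ₁/V₁.
sin θ_4 = 1.06 × sin 5.0° / 0.30 = 0.3080.
θ_4 = arcsin 0.3080 = 17.94°.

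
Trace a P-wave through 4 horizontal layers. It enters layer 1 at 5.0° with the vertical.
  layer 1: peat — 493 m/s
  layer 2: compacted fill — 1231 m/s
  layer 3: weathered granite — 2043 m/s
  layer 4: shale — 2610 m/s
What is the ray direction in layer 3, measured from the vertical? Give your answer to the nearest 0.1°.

21.2°

Snell's law across each interface conserves sin θ / V, so sin θ_3 = V_3·sin θ₁/V₁.
sin θ_3 = 2043 × sin 5.0° / 493 = 0.3612.
θ_3 = 21.17° from the vertical.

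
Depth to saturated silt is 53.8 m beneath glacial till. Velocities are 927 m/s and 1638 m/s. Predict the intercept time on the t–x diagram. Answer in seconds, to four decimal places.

θ_c = arcsin(V₁/V₂) = arcsin(927/1638) = 34.47°; cos θ_c = 0.8245.
tᵢ = 2h·cos θ_c / V₁ = 2·53.8·0.8245 / 927 = 0.09570 s.

0.0957 s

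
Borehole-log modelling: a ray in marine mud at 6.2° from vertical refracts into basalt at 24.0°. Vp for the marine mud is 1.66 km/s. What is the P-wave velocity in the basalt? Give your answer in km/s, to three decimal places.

6.252 km/s

sin 6.2° = 0.1080; sin 24.0° = 0.4067.
V₂ = V₁·(sin θ₂/sin θ₁) = 1.66·(0.4067/0.1080) = 6.252 km/s.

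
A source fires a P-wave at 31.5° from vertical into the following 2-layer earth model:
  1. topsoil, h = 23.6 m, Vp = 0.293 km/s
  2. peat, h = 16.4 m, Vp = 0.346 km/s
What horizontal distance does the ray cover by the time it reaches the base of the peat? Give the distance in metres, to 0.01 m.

p = sin θ₁/V₁ = sin 31.5°/0.293 = 1.7833e+00 s/km is conserved through the stack.
Layer 1: θ = 31.50°; offset = 23.6·tan 31.50° = 14.4621 m.
Layer 2: sin θ = p·0.346 = 0.6170 → θ = 38.10°; offset = 16.4·tan 38.10° = 12.8584 m.
Summing the layer offsets gives 27.3205 m.

27.32 m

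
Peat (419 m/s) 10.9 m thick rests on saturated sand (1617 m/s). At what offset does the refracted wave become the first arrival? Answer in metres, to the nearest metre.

28 m

θ_c = arcsin(419/1617) = 15.02°, so cos θ_c = 0.9658 and tᵢ = 2h cos θ_c/V₁ = 0.0503 s.
At crossover x/V₁ = x/V₂ + tᵢ ⇒ x = tᵢ/(1/V₁ − 1/V₂) = 0.05025/(2.3866e-03 − 6.1843e-04) = 28.42 m.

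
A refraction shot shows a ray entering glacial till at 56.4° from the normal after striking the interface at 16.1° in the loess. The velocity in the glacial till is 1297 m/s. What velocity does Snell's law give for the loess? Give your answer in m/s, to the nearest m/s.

Snell's law: sin 16.1°/V₁ = sin 56.4°/V₂.
V₁ = V₂·sin 16.1°/sin 56.4° = 1297 × 0.3329 = 431.83 m/s.

432 m/s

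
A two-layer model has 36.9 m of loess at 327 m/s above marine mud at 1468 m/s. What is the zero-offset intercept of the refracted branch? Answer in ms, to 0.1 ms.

θ_c = arcsin(V₁/V₂) = arcsin(327/1468) = 12.87°; cos θ_c = 0.9749.
tᵢ = 2h·cos θ_c / V₁ = 2·36.9·0.9749 / 327 = 0.22002 s.

220.0 ms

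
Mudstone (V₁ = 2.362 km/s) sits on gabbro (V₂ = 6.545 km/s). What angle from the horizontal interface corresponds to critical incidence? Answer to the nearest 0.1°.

68.8°

At critical incidence the refracted ray runs along the interface (θ₂ = 90°), so sin θ_c = V₁/V₂.
θ_c = arcsin(2.362/6.545) = arcsin 0.3609 = 21.15°.
Measured from the interface: 90° − 21.15° = 68.85°.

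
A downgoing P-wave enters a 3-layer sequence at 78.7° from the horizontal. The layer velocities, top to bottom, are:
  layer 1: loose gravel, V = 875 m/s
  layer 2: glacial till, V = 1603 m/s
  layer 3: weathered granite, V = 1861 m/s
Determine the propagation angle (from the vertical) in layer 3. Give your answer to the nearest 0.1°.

24.6°

From the normal: θ₁ = 90° − 78.7° = 11.3°.
Snell's law across each interface conserves sin θ / V, so sin θ_3 = V_3·sin θ₁/V₁.
sin θ_3 = 1861 × sin 11.3° / 875 = 0.4167.
θ_3 = 24.63° from the vertical.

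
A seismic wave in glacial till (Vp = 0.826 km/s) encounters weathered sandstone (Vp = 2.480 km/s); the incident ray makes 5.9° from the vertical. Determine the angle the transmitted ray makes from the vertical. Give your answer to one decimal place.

Snell's law: sin θ₂ = (V₂/V₁)·sin θ₁ = (2.480/0.826)·sin 5.9° = 0.3086.
θ₂ = sin⁻¹(0.3086) = 17.98° (from vertical).

18.0°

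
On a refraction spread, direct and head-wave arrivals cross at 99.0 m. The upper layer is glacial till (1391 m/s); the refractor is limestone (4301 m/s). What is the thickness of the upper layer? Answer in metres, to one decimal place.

35.4 m

h = (x_cross/2)·√((V₂−V₁)/(V₂+V₁)).
(V₂−V₁)/(V₂+V₁) = (4301−1391)/(4301+1391) = 0.5112; √ = 0.7150.
h = (99.0/2)·0.7150 = 35.39 m.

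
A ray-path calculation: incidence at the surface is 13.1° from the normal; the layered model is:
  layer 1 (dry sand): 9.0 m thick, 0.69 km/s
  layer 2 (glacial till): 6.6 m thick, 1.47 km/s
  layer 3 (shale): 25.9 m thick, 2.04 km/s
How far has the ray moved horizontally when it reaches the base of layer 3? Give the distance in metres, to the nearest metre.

Apply Snell's law at each interface; in layer i the horizontal offset is hᵢ·tan θᵢ.
Layer 1: θ = 13.10°; offset = 9.0·tan 13.10° = 2.094 m.
Layer 2: sin θ = 1.47·sin 13.1°/0.69 = 0.4829, θ = 28.87°; offset = 6.6·tan 28.87° = 3.639 m.
Layer 3: sin θ = 2.04·sin 13.1°/0.69 = 0.6701, θ = 42.07°; offset = 25.9·tan 42.07° = 23.382 m.
Total horizontal offset = 29.115 m.

29 m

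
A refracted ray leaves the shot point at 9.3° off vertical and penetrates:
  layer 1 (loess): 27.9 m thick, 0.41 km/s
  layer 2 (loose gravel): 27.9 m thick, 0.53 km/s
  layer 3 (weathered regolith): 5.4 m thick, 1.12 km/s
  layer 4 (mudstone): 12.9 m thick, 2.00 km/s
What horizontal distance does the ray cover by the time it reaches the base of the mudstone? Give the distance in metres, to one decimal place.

29.7 m

Apply Snell's law at each interface; in layer i the horizontal offset is hᵢ·tan θᵢ.
Layer 1: θ = 9.30°; offset = 27.9·tan 9.30° = 4.569 m.
Layer 2: sin θ = 0.53·sin 9.3°/0.41 = 0.2089, θ = 12.06°; offset = 27.9·tan 12.06° = 5.960 m.
Layer 3: sin θ = 1.12·sin 9.3°/0.41 = 0.4415, θ = 26.20°; offset = 5.4·tan 26.20° = 2.657 m.
Layer 4: sin θ = 2.00·sin 9.3°/0.41 = 0.7883, θ = 52.03°; offset = 12.9·tan 52.03° = 16.528 m.
Σ offsets = 29.713 m.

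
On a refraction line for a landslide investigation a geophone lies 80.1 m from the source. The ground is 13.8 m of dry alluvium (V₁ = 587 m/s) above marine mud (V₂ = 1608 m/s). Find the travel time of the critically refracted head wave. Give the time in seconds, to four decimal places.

θ_c = arcsin(V₁/V₂) = arcsin(587/1608) = 21.41°, cos θ_c = 0.9310.
Intercept time tᵢ = 2h cos θ_c / V₁ = 2·13.8·0.9310/587 = 0.04377 s.
t = x/V₂ + tᵢ = 80.1/1608 + 0.04377 = 0.09359 s.

0.0936 s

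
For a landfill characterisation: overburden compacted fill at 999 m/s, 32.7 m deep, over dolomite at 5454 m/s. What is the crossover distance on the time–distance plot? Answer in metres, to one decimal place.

78.7 m

θ_c = arcsin(999/5454) = 10.55°, so cos θ_c = 0.9831 and tᵢ = 2h cos θ_c/V₁ = 0.0644 s.
At crossover x/V₁ = x/V₂ + tᵢ ⇒ x = tᵢ/(1/V₁ − 1/V₂) = 0.06436/(1.0010e-03 − 1.8335e-04) = 78.71 m.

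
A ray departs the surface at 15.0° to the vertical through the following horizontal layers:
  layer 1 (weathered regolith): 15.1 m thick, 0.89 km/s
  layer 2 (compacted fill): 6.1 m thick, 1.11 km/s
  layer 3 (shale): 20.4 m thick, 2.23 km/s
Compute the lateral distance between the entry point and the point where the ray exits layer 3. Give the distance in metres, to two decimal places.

p = sin θ₁/V₁ = sin 15.0°/0.89 = 2.9081e-01 s/km is conserved through the stack.
Layer 1: θ = 15.00°; offset = 15.1·tan 15.00° = 4.0460 m.
Layer 2: sin θ = p·1.11 = 0.3228 → θ = 18.83°; offset = 6.1·tan 18.83° = 2.0804 m.
Layer 3: sin θ = p·2.23 = 0.6485 → θ = 40.43°; offset = 20.4·tan 40.43° = 17.3794 m.
Σ offsets = 23.5059 m.

23.51 m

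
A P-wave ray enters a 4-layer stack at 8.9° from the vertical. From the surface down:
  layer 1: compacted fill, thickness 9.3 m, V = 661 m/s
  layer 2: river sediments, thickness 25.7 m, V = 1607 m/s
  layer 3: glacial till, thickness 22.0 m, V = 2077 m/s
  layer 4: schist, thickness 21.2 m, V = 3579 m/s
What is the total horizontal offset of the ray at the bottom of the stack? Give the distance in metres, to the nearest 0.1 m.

56.6 m

Apply Snell's law at each interface; in layer i the horizontal offset is hᵢ·tan θᵢ.
Layer 1: θ = 8.90°; offset = 9.3·tan 8.90° = 1.456 m.
Layer 2: sin θ = 1607·sin 8.9°/661 = 0.3761, θ = 22.09°; offset = 25.7·tan 22.09° = 10.433 m.
Layer 3: sin θ = 2077·sin 8.9°/661 = 0.4861, θ = 29.09°; offset = 22.0·tan 29.09° = 12.238 m.
Layer 4: sin θ = 3579·sin 8.9°/661 = 0.8377, θ = 56.90°; offset = 21.2·tan 56.90° = 32.516 m.
Summing the layer offsets gives 56.643 m.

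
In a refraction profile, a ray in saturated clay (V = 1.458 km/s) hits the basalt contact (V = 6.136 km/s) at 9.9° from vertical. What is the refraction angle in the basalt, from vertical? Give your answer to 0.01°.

46.35°

sin θ₁/V₁ = sin θ₂/V₂ ⇒ sin θ₂ = 6.136·sin 9.9°/1.458 = 6.136·0.1719/1.458 = 0.7236.
θ₂ = sin⁻¹(0.7236) = 46.35° (from vertical).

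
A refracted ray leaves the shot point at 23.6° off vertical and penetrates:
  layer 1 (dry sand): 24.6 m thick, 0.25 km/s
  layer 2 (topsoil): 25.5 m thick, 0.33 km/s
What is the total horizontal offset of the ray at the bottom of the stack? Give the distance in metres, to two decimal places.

26.62 m

Apply Snell's law at each interface; in layer i the horizontal offset is hᵢ·tan θᵢ.
Layer 1: θ = 23.60°; offset = 24.6·tan 23.60° = 10.7475 m.
Layer 2: sin θ = 0.33·sin 23.6°/0.25 = 0.5285, θ = 31.90°; offset = 25.5·tan 31.90° = 15.8733 m.
Summing the layer offsets gives 26.6208 m.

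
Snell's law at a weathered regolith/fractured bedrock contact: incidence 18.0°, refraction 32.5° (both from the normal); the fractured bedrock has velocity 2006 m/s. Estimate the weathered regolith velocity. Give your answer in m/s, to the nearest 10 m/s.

1150 m/s

Snell's law: sin 18.0°/V₁ = sin 32.5°/V₂.
V₁ = V₂·sin 18.0°/sin 32.5° = 2006 × 0.5751 = 1153.71 m/s.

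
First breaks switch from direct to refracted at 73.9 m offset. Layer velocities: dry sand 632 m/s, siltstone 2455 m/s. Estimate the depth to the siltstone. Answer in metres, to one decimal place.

28.4 m

x_cross = 2h·√((V₂+V₁)/(V₂−V₁)) → h = x_cross / (2·√((V₂+V₁)/(V₂−V₁))).
√((V₂+V₁)/(V₂−V₁)) = √((2455+632)/(2455−632)) = 1.3013.
h = 73.9 / (2·1.3013) = 28.39 m.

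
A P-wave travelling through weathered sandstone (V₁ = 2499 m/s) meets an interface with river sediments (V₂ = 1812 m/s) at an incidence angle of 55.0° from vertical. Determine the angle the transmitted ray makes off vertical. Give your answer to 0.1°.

36.4°

Snell's law: sin θ₂ = (V₂/V₁)·sin θ₁ = (1812/2499)·sin 55.0° = 0.5940.
θ₂ = sin⁻¹(0.5940) = 36.44° (from vertical).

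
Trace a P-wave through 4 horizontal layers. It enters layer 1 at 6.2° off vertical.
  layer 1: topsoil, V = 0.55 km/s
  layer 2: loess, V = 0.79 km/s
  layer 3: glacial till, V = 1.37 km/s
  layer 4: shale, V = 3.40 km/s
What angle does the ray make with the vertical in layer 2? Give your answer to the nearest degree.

9°

Snell's law across each interface conserves sin θ / V, so sin θ_2 = V_2·sin θ₁/V₁.
sin θ_2 = 0.79 × sin 6.2° / 0.55 = 0.1551.
θ_2 = arcsin 0.1551 = 8.92°.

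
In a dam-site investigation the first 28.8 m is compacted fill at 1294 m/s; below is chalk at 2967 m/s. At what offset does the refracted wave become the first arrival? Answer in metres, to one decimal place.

91.9 m

x_cross = 2h·√((V₂+V₁)/(V₂−V₁)).
(V₂+V₁)/(V₂−V₁) = (2967+1294)/(2967−1294) = 2.5469; √ = 1.5959.
x_cross = 2·28.8·1.5959 = 91.92 m.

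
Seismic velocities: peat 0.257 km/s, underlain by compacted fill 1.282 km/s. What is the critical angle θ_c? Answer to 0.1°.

At critical incidence the refracted ray runs along the interface (θ₂ = 90°), so sin θ_c = V₁/V₂.
θ_c = arcsin(0.257/1.282) = arcsin 0.2005 = 11.56°.

11.6°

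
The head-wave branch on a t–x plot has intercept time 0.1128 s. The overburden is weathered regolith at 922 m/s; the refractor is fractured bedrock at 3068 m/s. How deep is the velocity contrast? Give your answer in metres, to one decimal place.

θ_c = arcsin(922/3068) = 17.49°; cos θ_c = 0.9538.
tᵢ = 2h cos θ_c/V₁ ⇒ h = tᵢ·V₁/(2 cos θ_c) = 0.1128·922/(2·0.9538) = 54.52 m.

54.5 m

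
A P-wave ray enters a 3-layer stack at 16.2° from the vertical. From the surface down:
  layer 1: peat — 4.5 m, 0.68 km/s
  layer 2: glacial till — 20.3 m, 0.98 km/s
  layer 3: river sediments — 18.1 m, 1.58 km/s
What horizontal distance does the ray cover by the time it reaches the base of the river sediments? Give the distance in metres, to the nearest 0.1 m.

Apply Snell's law at each interface; in layer i the horizontal offset is hᵢ·tan θᵢ.
Layer 1: θ = 16.20°; offset = 4.5·tan 16.20° = 1.307 m.
Layer 2: sin θ = 0.98·sin 16.2°/0.68 = 0.4021, θ = 23.71°; offset = 20.3·tan 23.71° = 8.914 m.
Layer 3: sin θ = 1.58·sin 16.2°/0.68 = 0.6482, θ = 40.41°; offset = 18.1·tan 40.41° = 15.409 m.
Summing the layer offsets gives 25.631 m.

25.6 m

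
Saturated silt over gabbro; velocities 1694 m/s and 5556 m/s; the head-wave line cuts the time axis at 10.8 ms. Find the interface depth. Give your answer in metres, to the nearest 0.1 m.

9.6 m

θ_c = arcsin(1694/5556) = 17.75°; cos θ_c = 0.9524.
tᵢ = 2h cos θ_c/V₁ ⇒ h = tᵢ·V₁/(2 cos θ_c) = 0.0108·1694/(2·0.9524) = 9.60 m.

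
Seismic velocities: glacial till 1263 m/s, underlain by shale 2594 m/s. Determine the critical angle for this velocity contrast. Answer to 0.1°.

29.1°

Critical incidence: sin θ_c = V₁/V₂ = 1263/2594 = 0.4869.
θ_c = arcsin 0.4869 = 29.14°.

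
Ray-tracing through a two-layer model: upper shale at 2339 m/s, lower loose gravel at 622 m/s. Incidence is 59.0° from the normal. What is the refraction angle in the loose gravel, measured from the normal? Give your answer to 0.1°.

Snell's law: sin θ₂ = (V₂/V₁)·sin θ₁ = (622/2339)·sin 59.0° = 0.2279.
θ₂ = sin⁻¹(0.2279) = 13.18° (from vertical).

13.2°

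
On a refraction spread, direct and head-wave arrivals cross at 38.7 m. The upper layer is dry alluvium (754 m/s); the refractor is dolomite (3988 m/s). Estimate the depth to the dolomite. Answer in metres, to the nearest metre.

16 m

x_cross = 2h·√((V₂+V₁)/(V₂−V₁)) → h = x_cross / (2·√((V₂+V₁)/(V₂−V₁))).
√((V₂+V₁)/(V₂−V₁)) = √((3988+754)/(3988−754)) = 1.2109.
h = 38.7 / (2·1.2109) = 15.98 m.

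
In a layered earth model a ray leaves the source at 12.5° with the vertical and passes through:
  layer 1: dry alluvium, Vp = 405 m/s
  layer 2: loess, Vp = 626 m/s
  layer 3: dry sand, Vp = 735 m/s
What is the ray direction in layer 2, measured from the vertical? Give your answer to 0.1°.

Ray parameter p = sin 12.5° / 405 = 5.3442e-04 s/m.
sin θ_2 = p·V_2 = 5.3442e-04 × 626 = 0.3345.
θ_2 = 19.54° from the vertical.

19.5°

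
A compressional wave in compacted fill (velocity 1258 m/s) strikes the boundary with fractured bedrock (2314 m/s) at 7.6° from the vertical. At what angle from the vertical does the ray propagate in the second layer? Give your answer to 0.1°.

sin θ₁/V₁ = sin θ₂/V₂ ⇒ sin θ₂ = 2314·sin 7.6°/1258 = 2314·0.1323/1258 = 0.2433.
θ₂ = arcsin 0.2433 = 14.08° from the normal.

14.1°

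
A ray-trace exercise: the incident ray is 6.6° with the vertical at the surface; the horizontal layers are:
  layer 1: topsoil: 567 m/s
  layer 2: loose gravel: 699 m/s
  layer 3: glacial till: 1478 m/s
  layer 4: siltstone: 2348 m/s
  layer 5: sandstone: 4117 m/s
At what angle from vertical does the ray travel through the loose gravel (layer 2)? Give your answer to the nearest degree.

8°

Ray parameter p = sin 6.6° / 567 = 2.0271e-04 s/m.
sin θ_2 = p·V_2 = 2.0271e-04 × 699 = 0.1417.
θ_2 = arcsin 0.1417 = 8.15°.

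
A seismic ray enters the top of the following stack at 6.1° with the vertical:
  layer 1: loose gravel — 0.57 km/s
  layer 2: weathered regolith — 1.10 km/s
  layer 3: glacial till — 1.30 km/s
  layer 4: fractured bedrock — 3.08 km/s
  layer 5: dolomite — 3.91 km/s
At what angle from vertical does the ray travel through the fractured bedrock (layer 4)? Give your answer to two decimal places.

35.04°

Ray parameter p = sin 6.1° / 0.57 = 1.8643e-01 s/km.
sin θ_4 = p·V_4 = 1.8643e-01 × 3.08 = 0.5742.
θ_4 = arcsin 0.5742 = 35.04°.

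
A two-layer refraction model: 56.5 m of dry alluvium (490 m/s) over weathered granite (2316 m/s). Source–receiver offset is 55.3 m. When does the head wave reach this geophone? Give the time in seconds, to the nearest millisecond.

0.249 s

θ_c = arcsin(V₁/V₂) = arcsin(490/2316) = 12.21°, cos θ_c = 0.9774.
Intercept time tᵢ = 2h cos θ_c / V₁ = 2·56.5·0.9774/490 = 0.22539 s.
t = x/V₂ + tᵢ = 55.3/2316 + 0.22539 = 0.24927 s.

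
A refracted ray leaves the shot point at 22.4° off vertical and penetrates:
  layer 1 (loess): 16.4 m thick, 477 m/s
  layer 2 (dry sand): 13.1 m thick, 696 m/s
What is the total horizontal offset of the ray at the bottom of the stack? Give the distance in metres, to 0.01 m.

p = sin θ₁/V₁ = sin 22.4°/477 = 7.9889e-04 s/m is conserved through the stack.
Layer 1: θ = 22.40°; offset = 16.4·tan 22.40° = 6.7596 m.
Layer 2: sin θ = p·696 = 0.5560 → θ = 33.78°; offset = 13.1·tan 33.78° = 8.7636 m.
Σ offsets = 15.5232 m.

15.52 m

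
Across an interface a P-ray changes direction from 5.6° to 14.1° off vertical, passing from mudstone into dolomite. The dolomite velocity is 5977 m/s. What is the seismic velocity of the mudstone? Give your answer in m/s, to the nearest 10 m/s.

2390 m/s

Snell's law: sin 5.6°/V₁ = sin 14.1°/V₂.
V₁ = V₂·sin 5.6°/sin 14.1° = 5977 × 0.4006 = 2394.16 m/s.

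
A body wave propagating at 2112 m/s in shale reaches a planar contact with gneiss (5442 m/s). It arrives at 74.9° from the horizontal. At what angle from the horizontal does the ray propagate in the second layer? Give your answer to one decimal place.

47.8°

Angle from the normal: 90° − 74.9° = 15.1°.
Snell's law: sin θ₂ = (V₂/V₁)·sin θ₁ = (5442/2112)·sin 15.1° = 0.6712.
θ₂ = sin⁻¹(0.6712) = 42.16° (from vertical).
From the interface: 90° − 42.16° = 47.84°.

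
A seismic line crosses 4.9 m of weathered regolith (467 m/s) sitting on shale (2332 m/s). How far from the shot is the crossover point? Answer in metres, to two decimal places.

x_cross = 2h·√((V₂+V₁)/(V₂−V₁)).
(V₂+V₁)/(V₂−V₁) = (2332+467)/(2332−467) = 1.5008; √ = 1.2251.
x_cross = 2·4.9·1.2251 = 12.01 m.

12.01 m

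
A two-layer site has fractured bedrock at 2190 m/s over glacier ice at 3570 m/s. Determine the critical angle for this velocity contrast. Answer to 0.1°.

37.8°

At critical incidence the refracted ray runs along the interface (θ₂ = 90°), so sin θ_c = V₁/V₂.
θ_c = arcsin(2190/3570) = arcsin 0.6134 = 37.84°.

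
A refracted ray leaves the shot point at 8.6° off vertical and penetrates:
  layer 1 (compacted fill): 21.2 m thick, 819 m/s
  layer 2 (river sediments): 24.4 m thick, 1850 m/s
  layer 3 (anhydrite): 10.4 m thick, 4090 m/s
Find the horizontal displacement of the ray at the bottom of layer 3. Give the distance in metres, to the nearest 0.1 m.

p = sin θ₁/V₁ = sin 8.6°/819 = 1.8258e-04 s/m is conserved through the stack.
Layer 1: θ = 8.60°; offset = 21.2·tan 8.60° = 3.206 m.
Layer 2: sin θ = p·1850 = 0.3378 → θ = 19.74°; offset = 24.4·tan 19.74° = 8.756 m.
Layer 3: sin θ = p·4090 = 0.7468 → θ = 48.31°; offset = 10.4·tan 48.31° = 11.677 m.
Total horizontal offset = 23.640 m.

23.6 m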